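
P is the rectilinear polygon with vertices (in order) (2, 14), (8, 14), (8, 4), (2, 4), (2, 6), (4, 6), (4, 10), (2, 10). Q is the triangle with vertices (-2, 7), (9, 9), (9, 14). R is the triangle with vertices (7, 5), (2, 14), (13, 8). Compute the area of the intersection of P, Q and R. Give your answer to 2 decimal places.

10.30

The intersection is the polygon with vertices (5.165,8.303), (3.828,10.709), (5.769,11.944), (8,10.727), (8,8.818).
By the shoelace formula its area is 10.30.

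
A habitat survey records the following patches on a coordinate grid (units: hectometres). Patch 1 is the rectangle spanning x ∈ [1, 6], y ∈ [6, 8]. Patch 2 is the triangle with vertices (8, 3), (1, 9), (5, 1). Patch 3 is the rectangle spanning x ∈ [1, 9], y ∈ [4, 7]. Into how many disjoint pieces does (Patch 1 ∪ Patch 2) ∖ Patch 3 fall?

2

(Patch 1 ∪ Patch 2) ∖ Patch 3 splits into 2 disjoint pieces (area 5.3333, area 7.6667).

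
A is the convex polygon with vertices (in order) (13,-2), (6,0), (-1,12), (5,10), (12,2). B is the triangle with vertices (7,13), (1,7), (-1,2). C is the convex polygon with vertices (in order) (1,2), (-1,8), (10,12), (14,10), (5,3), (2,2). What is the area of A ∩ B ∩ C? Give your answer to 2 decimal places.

3.56

The intersection is the polygon with vertices (3.714,9.714), (4.739,10.087), (4.854,10.049), (2.237,6.451), (1.579,7.579).
By the shoelace formula its area is 3.56.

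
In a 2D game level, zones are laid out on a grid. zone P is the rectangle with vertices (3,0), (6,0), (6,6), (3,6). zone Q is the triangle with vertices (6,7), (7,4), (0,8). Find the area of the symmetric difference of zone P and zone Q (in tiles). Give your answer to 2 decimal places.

|zone P| = 18, |zone Q| = 8.5, |zone P∩zone Q| = 1.7857.
|zone P △ zone Q| = |zone P| + |zone Q| − 2·|zone P∩zone Q| = 18 + 8.5 − 3.5714 = 22.93.

22.93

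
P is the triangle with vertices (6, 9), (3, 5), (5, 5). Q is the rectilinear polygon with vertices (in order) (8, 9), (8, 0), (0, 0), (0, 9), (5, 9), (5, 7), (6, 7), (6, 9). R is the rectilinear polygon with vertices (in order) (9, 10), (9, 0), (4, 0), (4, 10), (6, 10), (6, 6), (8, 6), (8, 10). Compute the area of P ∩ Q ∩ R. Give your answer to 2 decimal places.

2.50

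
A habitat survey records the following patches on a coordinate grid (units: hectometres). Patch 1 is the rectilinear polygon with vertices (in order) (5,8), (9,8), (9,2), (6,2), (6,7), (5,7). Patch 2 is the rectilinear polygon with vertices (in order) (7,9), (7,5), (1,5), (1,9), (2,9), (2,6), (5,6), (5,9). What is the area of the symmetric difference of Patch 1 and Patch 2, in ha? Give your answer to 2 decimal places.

26.00

|Patch 1| = 19, |Patch 2| = 15, |Patch 1∩Patch 2| = 4.
|Patch 1 △ Patch 2| = |Patch 1| + |Patch 2| − 2·|Patch 1∩Patch 2| = 19 + 15 − 8 = 26.00.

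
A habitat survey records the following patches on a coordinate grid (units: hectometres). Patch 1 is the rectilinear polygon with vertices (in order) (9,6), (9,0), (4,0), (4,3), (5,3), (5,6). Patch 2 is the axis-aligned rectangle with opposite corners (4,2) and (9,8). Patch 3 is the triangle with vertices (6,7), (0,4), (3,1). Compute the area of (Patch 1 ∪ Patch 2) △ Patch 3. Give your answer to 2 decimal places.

|Patch 1 ∪ Patch 2| = 40.
|(Patch 1 ∪ Patch 2) ∩ Patch 3| = 3.
|(Patch 1 ∪ Patch 2) △ Patch 3| = 40 + 13.5 − 6 = 47.50.

47.50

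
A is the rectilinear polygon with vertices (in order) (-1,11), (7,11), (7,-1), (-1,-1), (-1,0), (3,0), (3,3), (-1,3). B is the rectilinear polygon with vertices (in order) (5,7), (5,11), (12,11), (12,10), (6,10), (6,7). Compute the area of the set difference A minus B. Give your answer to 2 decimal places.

79.00

|A| = 84, |A∩B| = 5.
|A ∖ B| = |A| − |A∩B| = 84 − 5 = 79.00.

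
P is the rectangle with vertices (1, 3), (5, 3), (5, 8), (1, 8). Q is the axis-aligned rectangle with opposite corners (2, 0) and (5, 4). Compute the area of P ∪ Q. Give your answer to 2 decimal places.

29.00

By inclusion–exclusion:
Individual areas: |P| = 20, |Q| = 12.
|P∩Q|: x∈[2,5], y∈[3,4] → 3·1 = 3.
|P ∪ Q| = 32 − 3 = 29.00.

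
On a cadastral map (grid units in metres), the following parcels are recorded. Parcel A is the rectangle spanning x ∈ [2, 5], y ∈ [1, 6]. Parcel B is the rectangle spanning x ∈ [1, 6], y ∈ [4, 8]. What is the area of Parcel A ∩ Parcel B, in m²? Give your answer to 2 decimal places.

|Parcel A∩Parcel B|: x∈[2,5], y∈[4,6] → 3·2 = 6.

6.00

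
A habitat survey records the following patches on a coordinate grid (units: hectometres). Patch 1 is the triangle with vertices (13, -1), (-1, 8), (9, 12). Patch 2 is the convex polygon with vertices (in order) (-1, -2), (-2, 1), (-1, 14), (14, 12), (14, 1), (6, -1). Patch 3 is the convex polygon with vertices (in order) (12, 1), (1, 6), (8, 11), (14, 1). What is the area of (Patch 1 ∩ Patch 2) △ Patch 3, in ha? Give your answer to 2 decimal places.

|Patch 1 ∩ Patch 2| = 71.7225.
|(Patch 1 ∩ Patch 2) ∩ Patch 3| = 49.3697.
|(Patch 1 ∩ Patch 2) △ Patch 3| = 71.7225 + 55 − 98.7395 = 27.98.

27.98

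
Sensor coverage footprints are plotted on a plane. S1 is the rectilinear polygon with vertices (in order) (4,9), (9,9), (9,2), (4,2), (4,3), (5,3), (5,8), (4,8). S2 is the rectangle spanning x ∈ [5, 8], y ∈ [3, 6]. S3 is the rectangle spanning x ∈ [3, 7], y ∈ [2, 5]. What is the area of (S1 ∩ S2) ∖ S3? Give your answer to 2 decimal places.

|S1 ∩ S2| = 9.
|(S1 ∩ S2) ∩ S3| = 4.
|(S1 ∩ S2) ∖ S3| = 9 − 4 = 5.00.

5.00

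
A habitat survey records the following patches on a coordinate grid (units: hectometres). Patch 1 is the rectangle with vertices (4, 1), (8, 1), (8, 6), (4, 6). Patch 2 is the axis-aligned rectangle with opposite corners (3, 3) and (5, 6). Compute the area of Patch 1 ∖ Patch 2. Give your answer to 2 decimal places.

17.00

|Patch 1∩Patch 2|: x∈[4,5], y∈[3,6] → 1·3 = 3.
|Patch 1| = 20.
|Patch 1 ∖ Patch 2| = |Patch 1| − |Patch 1∩Patch 2| = 20 − 3 = 17.00.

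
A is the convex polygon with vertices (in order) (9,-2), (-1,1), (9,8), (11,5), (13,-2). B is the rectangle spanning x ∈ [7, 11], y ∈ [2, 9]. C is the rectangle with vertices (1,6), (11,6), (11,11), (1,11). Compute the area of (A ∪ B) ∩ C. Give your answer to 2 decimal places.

The region (A ∪ B) ∩ C is the polygon with vertices (7,6.6), (7,9), (11,9), (11,6), (6.143,6).
By the shoelace formula its area is 12.26.

12.26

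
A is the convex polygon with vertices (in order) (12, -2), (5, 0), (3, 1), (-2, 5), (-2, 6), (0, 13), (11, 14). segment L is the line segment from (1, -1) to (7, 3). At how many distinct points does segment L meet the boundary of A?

1

The segment meets the boundary at (3.571,0.714).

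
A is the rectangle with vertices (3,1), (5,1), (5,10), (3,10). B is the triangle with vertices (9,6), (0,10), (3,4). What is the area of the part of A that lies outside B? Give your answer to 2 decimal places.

|A| = 18, |A∩B| = 7.7778.
|A ∖ B| = |A| − |A∩B| = 18 − 7.7778 = 10.22.

10.22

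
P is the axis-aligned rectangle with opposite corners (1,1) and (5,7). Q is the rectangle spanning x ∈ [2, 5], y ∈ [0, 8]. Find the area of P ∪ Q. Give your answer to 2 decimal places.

By inclusion–exclusion:
Individual areas: |P| = 24, |Q| = 24.
|P∩Q|: x∈[2,5], y∈[1,7] → 3·6 = 18.
|P ∪ Q| = 48 − 18 = 30.00.

30.00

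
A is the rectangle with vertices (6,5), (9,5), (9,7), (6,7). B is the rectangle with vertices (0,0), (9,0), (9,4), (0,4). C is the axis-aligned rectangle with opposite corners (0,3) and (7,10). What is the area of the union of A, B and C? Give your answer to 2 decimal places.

82.00

By inclusion–exclusion:
Individual areas: |A| = 6, |B| = 36, |C| = 49.
|A∩B| = 0 (no overlap).
|A∩C|: x∈[6,7], y∈[5,7] → 1·2 = 2.
|B∩C|: x∈[0,7], y∈[3,4] → 7·1 = 7.
|A∩B∩C| = 0.
|A ∪ B ∪ C| = 91 − 9 + 0 = 82.00.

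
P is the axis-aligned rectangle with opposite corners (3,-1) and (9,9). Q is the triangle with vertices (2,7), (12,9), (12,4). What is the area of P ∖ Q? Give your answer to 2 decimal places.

|P| = 60, |P∩Q| = 12.
|P ∖ Q| = |P| − |P∩Q| = 60 − 12 = 48.00.

48.00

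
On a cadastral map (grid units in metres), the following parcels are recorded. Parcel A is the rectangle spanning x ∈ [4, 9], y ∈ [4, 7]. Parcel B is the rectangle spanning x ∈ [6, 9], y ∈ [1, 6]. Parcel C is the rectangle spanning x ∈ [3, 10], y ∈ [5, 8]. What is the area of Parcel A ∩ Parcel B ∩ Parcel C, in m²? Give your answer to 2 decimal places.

3.00

The intersection is the polygon with vertices (6,6), (9,6), (9,5), (6,5).
By the shoelace formula its area is 3.00.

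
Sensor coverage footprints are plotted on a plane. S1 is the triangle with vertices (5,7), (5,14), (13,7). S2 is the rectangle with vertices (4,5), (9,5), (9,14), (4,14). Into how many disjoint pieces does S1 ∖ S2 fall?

1

S1 ∖ S2 is a single connected region.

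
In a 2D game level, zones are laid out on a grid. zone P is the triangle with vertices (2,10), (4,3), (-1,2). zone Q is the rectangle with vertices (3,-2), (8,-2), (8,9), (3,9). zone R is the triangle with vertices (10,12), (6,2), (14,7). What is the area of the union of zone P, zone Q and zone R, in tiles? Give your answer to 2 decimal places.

97.90

By inclusion–exclusion:
Individual areas: |zone P| = 18.5, |zone Q| = 55, |zone R| = 30.
|zone P∩zone Q| = 1.85.
|zone P∩zone R| = 0.
|zone Q∩zone R| = 3.75.
|zone P∩zone Q∩zone R| = 0.
|zone P ∪ zone Q ∪ zone R| = 103.5 − 5.6 + 0 = 97.90.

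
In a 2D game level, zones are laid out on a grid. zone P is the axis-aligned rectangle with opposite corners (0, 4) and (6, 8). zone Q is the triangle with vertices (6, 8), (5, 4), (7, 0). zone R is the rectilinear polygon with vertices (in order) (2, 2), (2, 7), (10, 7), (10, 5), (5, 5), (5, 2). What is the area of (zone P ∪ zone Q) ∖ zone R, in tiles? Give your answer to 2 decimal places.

|zone P ∪ zone Q| = 28.
|(zone P ∪ zone Q) ∩ zone R| = 11.5.
|(zone P ∪ zone Q) ∖ zone R| = 28 − 11.5 = 16.50.

16.50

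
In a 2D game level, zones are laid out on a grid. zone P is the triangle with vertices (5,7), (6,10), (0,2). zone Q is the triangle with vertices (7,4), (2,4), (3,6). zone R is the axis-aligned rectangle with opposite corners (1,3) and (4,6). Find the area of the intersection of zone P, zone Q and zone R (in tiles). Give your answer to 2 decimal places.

0.83

The intersection is the polygon with vertices (3,6), (3.667,5.667), (2,4).
By the shoelace formula its area is 0.83.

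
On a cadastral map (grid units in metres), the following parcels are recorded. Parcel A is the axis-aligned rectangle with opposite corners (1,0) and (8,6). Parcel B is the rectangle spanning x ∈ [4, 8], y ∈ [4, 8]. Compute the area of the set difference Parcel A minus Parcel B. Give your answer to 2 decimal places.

34.00

|Parcel A∩Parcel B|: x∈[4,8], y∈[4,6] → 4·2 = 8.
|Parcel A| = 42.
|Parcel A ∖ Parcel B| = |Parcel A| − |Parcel A∩Parcel B| = 42 − 8 = 34.00.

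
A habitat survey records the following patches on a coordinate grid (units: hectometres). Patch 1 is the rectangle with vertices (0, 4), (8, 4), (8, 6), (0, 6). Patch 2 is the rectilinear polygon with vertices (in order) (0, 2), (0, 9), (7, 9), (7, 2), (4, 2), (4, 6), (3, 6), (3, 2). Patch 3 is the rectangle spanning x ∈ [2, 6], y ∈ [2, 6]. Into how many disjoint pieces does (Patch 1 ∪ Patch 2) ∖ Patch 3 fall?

(Patch 1 ∪ Patch 2) ∖ Patch 3 is a single connected region.

1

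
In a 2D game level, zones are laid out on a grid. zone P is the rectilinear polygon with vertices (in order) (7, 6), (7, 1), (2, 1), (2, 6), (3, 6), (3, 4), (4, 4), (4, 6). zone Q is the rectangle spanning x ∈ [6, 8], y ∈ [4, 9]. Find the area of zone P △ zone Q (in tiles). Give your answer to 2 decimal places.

29.00

|zone P| = 23, |zone Q| = 10, |zone P∩zone Q| = 2.
|zone P △ zone Q| = |zone P| + |zone Q| − 2·|zone P∩zone Q| = 23 + 10 − 4 = 29.00.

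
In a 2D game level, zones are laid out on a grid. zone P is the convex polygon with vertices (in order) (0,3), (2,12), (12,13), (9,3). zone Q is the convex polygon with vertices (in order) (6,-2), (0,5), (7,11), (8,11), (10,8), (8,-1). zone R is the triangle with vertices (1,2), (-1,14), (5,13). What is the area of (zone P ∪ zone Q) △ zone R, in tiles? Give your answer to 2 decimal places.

|zone P ∪ zone Q| = 110.6881.
|(zone P ∪ zone Q) ∩ zone R| = 17.4826.
|(zone P ∪ zone Q) △ zone R| = 110.6881 + 35 − 34.9651 = 110.72.

110.72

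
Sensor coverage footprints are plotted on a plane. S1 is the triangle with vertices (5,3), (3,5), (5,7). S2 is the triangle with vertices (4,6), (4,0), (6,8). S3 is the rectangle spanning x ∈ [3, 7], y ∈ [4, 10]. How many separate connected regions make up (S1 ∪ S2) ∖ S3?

1

(S1 ∪ S2) ∖ S3 is a single connected region.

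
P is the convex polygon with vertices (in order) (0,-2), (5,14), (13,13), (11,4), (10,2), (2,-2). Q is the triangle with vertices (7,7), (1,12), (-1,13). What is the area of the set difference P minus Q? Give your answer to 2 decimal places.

121.53

|P| = 122, |P∩Q| = 0.4696.
|P ∖ Q| = |P| − |P∩Q| = 122 − 0.4696 = 121.53.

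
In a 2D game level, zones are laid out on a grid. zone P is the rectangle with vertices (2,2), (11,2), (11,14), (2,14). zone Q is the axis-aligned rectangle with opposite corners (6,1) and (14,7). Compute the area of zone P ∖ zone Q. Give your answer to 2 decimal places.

|zone P∩zone Q|: x∈[6,11], y∈[2,7] → 5·5 = 25.
|zone P| = 108.
|zone P ∖ zone Q| = |zone P| − |zone P∩zone Q| = 108 − 25 = 83.00.

83.00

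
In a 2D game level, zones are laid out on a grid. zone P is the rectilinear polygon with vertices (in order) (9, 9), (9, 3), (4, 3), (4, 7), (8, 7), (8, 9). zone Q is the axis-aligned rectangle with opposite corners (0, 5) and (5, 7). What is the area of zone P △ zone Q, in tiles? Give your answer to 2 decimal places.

|zone P| = 22, |zone Q| = 10, |zone P∩zone Q| = 2.
|zone P △ zone Q| = |zone P| + |zone Q| − 2·|zone P∩zone Q| = 22 + 10 − 4 = 28.00.

28.00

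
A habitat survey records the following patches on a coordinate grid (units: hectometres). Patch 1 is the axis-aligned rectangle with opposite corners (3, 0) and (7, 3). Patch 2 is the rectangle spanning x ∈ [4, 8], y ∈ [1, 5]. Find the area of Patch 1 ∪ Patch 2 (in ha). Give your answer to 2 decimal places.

By inclusion–exclusion:
Individual areas: |Patch 1| = 12, |Patch 2| = 16.
|Patch 1∩Patch 2|: x∈[4,7], y∈[1,3] → 3·2 = 6.
|Patch 1 ∪ Patch 2| = 28 − 6 = 22.00.

22.00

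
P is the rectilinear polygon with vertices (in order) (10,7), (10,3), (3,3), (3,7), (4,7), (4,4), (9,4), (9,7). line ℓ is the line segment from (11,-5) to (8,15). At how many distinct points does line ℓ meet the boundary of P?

The segment meets the boundary at (9.2,7), (9.8,3).

2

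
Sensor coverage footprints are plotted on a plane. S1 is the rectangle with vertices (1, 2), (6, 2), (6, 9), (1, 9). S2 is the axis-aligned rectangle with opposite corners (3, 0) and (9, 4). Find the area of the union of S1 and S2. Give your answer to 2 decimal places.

53.00

By inclusion–exclusion:
Individual areas: |S1| = 35, |S2| = 24.
|S1∩S2|: x∈[3,6], y∈[2,4] → 3·2 = 6.
|S1 ∪ S2| = 59 − 6 = 53.00.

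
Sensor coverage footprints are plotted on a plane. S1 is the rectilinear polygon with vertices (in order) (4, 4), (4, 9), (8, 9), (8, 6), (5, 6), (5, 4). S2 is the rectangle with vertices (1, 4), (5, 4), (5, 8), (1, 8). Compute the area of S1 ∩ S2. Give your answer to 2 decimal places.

4.00

The intersection is the polygon with vertices (4,8), (5,8), (5,6), (5,4), (4,4).
By the shoelace formula its area is 4.00.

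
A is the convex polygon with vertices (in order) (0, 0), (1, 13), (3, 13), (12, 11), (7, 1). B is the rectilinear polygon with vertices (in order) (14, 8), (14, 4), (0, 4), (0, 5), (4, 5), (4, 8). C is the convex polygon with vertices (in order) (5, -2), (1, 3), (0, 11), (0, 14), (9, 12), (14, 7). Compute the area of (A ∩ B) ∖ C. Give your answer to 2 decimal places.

0.47

|A ∩ B| = 25.6538.
|(A ∩ B) ∩ C| = 25.1875.
|(A ∩ B) ∖ C| = 25.6538 − 25.1875 = 0.47.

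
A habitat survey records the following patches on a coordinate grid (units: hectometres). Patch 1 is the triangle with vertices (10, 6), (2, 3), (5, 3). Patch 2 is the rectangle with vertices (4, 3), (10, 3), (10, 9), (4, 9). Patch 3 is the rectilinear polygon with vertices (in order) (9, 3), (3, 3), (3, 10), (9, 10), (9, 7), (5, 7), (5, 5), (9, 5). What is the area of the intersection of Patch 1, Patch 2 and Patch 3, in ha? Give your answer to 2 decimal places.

The intersection is the polygon with vertices (5,3), (4,3), (4,3.75), (7.333,5), (8.333,5).
By the shoelace formula its area is 3.25.

3.25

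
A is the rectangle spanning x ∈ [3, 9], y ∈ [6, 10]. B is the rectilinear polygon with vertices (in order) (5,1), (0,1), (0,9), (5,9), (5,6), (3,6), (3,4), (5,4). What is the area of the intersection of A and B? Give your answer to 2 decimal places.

The intersection is the polygon with vertices (3,9), (5,9), (5,6), (3,6).
By the shoelace formula its area is 6.00.

6.00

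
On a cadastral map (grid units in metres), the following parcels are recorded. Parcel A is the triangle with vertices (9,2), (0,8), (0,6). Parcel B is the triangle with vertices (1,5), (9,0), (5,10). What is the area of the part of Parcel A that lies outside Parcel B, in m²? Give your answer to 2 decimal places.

|Parcel A| = 9, |Parcel A∩Parcel B| = 5.664.
|Parcel A ∖ Parcel B| = |Parcel A| − |Parcel A∩Parcel B| = 9 − 5.664 = 3.34.

3.34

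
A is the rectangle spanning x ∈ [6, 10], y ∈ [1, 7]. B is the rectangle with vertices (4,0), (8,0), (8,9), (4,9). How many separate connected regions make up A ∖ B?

1

A ∖ B is a single connected region.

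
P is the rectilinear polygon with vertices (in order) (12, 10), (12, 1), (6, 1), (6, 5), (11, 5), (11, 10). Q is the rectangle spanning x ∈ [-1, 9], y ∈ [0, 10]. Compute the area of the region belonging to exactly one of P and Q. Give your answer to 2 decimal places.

|P| = 29, |Q| = 100, |P∩Q| = 12.
|P △ Q| = |P| + |Q| − 2·|P∩Q| = 29 + 100 − 24 = 105.00.

105.00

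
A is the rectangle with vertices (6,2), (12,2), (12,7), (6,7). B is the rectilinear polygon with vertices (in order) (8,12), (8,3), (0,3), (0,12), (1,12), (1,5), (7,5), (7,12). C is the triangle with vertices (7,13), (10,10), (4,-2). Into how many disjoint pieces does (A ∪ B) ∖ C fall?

2

(A ∪ B) ∖ C splits into 2 disjoint pieces (area 23.75, area 17.4).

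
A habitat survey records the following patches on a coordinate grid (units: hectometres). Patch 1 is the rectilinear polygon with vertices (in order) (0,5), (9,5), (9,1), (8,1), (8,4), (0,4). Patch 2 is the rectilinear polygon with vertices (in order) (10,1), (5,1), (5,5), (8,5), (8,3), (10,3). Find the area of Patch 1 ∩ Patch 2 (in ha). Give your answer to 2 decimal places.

5.00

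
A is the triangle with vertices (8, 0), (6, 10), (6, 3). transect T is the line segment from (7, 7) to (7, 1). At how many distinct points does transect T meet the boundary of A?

The segment meets the boundary at (7,1.5), (7,5).

2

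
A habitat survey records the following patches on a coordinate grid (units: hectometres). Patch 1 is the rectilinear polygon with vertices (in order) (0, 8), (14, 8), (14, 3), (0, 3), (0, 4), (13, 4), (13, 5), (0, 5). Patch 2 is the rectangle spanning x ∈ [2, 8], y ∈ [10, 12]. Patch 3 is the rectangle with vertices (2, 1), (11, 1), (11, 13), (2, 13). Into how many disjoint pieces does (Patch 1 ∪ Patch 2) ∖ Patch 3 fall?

3

(Patch 1 ∪ Patch 2) ∖ Patch 3 splits into 3 disjoint pieces (area 6, area 13, area 2).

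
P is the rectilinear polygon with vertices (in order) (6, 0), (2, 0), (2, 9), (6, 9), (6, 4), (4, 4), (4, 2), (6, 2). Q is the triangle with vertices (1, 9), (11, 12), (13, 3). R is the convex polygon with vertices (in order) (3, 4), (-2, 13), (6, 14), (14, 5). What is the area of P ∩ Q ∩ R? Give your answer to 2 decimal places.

The intersection is the polygon with vertices (6,9), (6,6.5), (2,8.5), (2,9).
By the shoelace formula its area is 6.00.

6.00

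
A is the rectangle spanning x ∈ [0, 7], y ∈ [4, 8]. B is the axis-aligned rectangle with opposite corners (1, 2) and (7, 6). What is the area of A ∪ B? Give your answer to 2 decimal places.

40.00

By inclusion–exclusion:
Individual areas: |A| = 28, |B| = 24.
|A∩B|: x∈[1,7], y∈[4,6] → 6·2 = 12.
|A ∪ B| = 52 − 12 = 40.00.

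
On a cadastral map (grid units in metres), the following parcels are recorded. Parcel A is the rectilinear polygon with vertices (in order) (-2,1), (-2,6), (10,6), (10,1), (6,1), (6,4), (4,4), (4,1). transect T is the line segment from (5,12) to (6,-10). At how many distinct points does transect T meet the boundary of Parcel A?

The segment meets the boundary at (5.364,4), (5.273,6).

2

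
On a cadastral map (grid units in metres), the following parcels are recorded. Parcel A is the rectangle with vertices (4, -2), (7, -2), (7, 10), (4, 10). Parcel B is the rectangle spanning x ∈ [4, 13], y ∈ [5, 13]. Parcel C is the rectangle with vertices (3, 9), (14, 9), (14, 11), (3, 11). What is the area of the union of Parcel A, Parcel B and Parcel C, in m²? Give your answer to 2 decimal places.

By inclusion–exclusion:
Individual areas: |Parcel A| = 36, |Parcel B| = 72, |Parcel C| = 22.
|Parcel A∩Parcel B|: x∈[4,7], y∈[5,10] → 3·5 = 15.
|Parcel A∩Parcel C|: x∈[4,7], y∈[9,10] → 3·1 = 3.
|Parcel B∩Parcel C|: x∈[4,13], y∈[9,11] → 9·2 = 18.
|Parcel A∩Parcel B∩Parcel C| = 3.
|Parcel A ∪ Parcel B ∪ Parcel C| = 130 − 36 + 3 = 97.00.

97.00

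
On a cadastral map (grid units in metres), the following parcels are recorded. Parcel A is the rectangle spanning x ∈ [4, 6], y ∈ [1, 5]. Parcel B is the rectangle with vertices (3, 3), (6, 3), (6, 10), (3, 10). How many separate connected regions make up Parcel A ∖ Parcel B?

1

Parcel A ∖ Parcel B is a single connected region.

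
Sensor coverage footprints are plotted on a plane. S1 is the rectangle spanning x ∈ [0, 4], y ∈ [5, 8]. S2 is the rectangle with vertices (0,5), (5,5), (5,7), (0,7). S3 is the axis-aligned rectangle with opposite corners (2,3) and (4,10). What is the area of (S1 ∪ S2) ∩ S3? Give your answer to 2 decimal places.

6.00

The region (S1 ∪ S2) ∩ S3 is the polygon with vertices (4,8), (4,7), (4,5), (2,5), (2,8).
By the shoelace formula its area is 6.00.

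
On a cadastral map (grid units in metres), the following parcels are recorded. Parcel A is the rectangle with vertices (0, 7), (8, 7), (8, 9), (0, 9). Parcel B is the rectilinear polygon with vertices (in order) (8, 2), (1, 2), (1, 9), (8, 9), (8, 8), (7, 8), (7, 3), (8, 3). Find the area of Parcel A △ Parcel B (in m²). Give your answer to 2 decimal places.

34.00

|Parcel A| = 16, |Parcel B| = 44, |Parcel A∩Parcel B| = 13.
|Parcel A △ Parcel B| = |Parcel A| + |Parcel B| − 2·|Parcel A∩Parcel B| = 16 + 44 − 26 = 34.00.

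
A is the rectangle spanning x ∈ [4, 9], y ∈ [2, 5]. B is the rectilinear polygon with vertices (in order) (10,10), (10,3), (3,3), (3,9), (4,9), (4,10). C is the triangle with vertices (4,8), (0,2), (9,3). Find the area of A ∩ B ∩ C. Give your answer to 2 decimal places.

The intersection is the polygon with vertices (7,5), (9,3), (4,3), (4,5).
By the shoelace formula its area is 8.00.

8.00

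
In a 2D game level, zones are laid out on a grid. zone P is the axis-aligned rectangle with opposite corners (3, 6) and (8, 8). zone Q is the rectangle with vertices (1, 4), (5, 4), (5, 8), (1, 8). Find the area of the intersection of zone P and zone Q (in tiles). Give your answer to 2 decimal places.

4.00

|zone P∩zone Q|: x∈[3,5], y∈[6,8] → 2·2 = 4.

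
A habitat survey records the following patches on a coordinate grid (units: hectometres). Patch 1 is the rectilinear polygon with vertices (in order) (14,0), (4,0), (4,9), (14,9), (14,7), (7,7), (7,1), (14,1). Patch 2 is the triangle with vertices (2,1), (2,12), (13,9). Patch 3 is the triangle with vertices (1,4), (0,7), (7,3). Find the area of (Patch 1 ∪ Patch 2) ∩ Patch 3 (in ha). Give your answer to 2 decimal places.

The region (Patch 1 ∪ Patch 2) ∩ Patch 3 is the polygon with vertices (2,5.857), (7,3), (2,3.833).
By the shoelace formula its area is 5.06.

5.06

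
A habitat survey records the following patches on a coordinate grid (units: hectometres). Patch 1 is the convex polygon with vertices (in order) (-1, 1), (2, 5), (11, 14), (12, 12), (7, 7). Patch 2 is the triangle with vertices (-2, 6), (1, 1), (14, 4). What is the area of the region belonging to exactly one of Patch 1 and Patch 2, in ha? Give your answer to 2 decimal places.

|Patch 1| = 28, |Patch 2| = 37, |Patch 1∩Patch 2| = 4.9597.
|Patch 1 △ Patch 2| = |Patch 1| + |Patch 2| − 2·|Patch 1∩Patch 2| = 28 + 37 − 9.9195 = 55.08.

55.08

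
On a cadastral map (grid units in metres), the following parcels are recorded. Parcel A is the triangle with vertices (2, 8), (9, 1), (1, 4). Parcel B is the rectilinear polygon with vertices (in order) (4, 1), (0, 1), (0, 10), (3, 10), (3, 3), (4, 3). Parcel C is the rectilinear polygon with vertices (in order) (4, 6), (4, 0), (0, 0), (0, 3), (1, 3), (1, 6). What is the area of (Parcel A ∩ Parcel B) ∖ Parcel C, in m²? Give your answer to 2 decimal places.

|Parcel A ∩ Parcel B| = 6.2708.
|(Parcel A ∩ Parcel B) ∩ Parcel C| = 4.2708.
|(Parcel A ∩ Parcel B) ∖ Parcel C| = 6.2708 − 4.2708 = 2.00.

2.00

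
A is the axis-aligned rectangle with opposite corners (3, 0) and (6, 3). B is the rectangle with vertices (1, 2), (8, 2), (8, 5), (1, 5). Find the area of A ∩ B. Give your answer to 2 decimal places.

|A∩B|: x∈[3,6], y∈[2,3] → 3·1 = 3.

3.00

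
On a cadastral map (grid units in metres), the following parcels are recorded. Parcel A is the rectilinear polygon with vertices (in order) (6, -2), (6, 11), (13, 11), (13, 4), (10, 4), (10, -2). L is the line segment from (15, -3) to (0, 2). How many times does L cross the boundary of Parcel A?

The segment meets the boundary at (10,-1.333), (6,0).

2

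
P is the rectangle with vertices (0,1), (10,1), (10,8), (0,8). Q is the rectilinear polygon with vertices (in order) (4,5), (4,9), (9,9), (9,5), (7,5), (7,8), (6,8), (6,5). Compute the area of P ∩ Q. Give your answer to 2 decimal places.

12.00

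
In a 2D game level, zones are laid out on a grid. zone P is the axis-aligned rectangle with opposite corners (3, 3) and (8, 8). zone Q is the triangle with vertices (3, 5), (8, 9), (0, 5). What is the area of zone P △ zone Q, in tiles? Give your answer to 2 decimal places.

24.25

|zone P| = 25, |zone Q| = 6, |zone P∩zone Q| = 3.375.
|zone P △ zone Q| = |zone P| + |zone Q| − 2·|zone P∩zone Q| = 25 + 6 − 6.75 = 24.25.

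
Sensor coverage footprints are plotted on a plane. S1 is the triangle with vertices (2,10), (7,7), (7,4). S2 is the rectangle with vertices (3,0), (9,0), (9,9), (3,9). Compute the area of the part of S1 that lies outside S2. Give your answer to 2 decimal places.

|S1| = 7.5, |S1∩S2| = 7.0667.
|S1 ∖ S2| = |S1| − |S1∩S2| = 7.5 − 7.0667 = 0.43.

0.43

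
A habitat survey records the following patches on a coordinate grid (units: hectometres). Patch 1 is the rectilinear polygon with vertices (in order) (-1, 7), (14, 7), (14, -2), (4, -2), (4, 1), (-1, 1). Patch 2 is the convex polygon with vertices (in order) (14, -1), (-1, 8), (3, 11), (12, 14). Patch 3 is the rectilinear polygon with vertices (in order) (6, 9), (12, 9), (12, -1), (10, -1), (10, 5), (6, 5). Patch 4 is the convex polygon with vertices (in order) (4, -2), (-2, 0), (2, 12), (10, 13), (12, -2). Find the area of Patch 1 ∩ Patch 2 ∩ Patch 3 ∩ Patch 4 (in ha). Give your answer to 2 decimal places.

15.35

The intersection is the polygon with vertices (10,5), (6,5), (6,7), (10.8,7), (11.681,0.391), (10,1.4).
By the shoelace formula its area is 15.35.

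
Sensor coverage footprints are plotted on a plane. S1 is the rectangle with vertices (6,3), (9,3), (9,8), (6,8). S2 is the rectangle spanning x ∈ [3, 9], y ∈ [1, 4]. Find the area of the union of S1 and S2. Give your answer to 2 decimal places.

By inclusion–exclusion:
Individual areas: |S1| = 15, |S2| = 18.
|S1∩S2|: x∈[6,9], y∈[3,4] → 3·1 = 3.
|S1 ∪ S2| = 33 − 3 = 30.00.

30.00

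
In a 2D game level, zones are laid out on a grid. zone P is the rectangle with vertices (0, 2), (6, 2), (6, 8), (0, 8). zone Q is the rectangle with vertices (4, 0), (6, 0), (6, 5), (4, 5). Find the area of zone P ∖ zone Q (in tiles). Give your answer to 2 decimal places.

30.00

|zone P∩zone Q|: x∈[4,6], y∈[2,5] → 2·3 = 6.
|zone P| = 36.
|zone P ∖ zone Q| = |zone P| − |zone P∩zone Q| = 36 − 6 = 30.00.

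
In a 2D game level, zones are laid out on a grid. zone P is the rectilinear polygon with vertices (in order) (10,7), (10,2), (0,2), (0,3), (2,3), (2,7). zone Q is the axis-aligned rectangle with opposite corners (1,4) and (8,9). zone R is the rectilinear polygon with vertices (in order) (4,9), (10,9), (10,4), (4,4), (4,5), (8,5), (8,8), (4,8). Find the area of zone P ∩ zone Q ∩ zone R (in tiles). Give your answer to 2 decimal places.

4.00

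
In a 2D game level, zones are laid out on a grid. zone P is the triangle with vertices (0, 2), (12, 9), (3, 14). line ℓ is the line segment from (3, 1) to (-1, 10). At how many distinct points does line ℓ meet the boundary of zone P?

2

The segment meets the boundary at (0.92,5.68), (2.029,3.184).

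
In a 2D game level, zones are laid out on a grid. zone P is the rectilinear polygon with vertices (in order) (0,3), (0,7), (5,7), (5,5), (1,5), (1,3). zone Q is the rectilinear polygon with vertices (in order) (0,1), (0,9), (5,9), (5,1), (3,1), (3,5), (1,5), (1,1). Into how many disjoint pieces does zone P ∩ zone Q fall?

1

zone P ∩ zone Q is a single connected region.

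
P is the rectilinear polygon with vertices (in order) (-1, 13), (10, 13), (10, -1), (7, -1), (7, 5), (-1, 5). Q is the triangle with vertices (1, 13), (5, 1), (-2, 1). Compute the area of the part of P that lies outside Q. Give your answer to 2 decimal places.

87.33

|P| = 106, |P∩Q| = 18.6667.
|P ∖ Q| = |P| − |P∩Q| = 106 − 18.6667 = 87.33.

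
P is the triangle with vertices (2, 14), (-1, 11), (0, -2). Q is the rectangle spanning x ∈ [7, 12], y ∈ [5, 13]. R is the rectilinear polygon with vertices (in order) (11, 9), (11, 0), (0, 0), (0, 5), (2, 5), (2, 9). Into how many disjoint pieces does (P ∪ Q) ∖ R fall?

(P ∪ Q) ∖ R splits into 2 disjoint pieces (area 18.1875, area 24).

2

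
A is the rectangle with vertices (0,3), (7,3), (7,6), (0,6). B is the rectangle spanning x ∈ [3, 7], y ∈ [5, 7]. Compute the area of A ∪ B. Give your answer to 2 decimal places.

25.00

By inclusion–exclusion:
Individual areas: |A| = 21, |B| = 8.
|A∩B|: x∈[3,7], y∈[5,6] → 4·1 = 4.
|A ∪ B| = 29 − 4 = 25.00.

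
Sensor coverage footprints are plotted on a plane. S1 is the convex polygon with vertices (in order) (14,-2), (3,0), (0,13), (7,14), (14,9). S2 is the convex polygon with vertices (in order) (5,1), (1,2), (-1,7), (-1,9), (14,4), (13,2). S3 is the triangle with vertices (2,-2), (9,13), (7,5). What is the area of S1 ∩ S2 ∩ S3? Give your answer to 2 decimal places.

7.02

The intersection is the polygon with vertices (7.308,6.231), (7,5), (4.273,1.182), (3.567,1.358), (6.038,6.654).
By the shoelace formula its area is 7.02.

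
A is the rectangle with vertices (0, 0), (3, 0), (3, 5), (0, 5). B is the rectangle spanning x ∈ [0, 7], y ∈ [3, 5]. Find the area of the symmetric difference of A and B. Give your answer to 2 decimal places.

17.00

|A∩B|: x∈[0,3], y∈[3,5] → 3·2 = 6.
|A △ B| = |A| + |B| − 2·|A∩B| = 15 + 14 − 12 = 17.00.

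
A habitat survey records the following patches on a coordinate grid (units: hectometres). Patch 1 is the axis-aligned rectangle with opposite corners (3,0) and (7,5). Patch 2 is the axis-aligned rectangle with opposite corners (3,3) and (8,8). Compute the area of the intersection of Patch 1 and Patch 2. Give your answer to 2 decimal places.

|Patch 1∩Patch 2|: x∈[3,7], y∈[3,5] → 4·2 = 8.

8.00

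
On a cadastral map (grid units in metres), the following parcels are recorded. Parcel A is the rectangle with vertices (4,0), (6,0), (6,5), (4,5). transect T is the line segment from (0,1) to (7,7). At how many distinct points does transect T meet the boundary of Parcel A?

The segment meets the boundary at (4.667,5), (4,4.429).

2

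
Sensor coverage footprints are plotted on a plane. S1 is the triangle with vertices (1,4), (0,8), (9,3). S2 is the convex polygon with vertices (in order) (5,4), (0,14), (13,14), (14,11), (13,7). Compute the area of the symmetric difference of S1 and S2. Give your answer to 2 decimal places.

|S1| = 15.5, |S2| = 96.5, |S1∩S2| = 1.3197.
|S1 △ S2| = |S1| + |S2| − 2·|S1∩S2| = 15.5 + 96.5 − 2.6395 = 109.36.

109.36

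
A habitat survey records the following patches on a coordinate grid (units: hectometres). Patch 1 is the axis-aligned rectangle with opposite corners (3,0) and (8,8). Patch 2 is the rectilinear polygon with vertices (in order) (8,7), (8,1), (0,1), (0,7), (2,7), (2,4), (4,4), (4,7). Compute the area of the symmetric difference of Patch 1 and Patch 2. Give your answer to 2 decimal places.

|Patch 1| = 40, |Patch 2| = 42, |Patch 1∩Patch 2| = 27.
|Patch 1 △ Patch 2| = |Patch 1| + |Patch 2| − 2·|Patch 1∩Patch 2| = 40 + 42 − 54 = 28.00.

28.00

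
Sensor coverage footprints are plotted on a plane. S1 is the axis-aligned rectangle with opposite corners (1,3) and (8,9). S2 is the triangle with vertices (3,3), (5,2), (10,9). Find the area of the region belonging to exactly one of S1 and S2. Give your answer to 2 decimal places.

|S1| = 42, |S2| = 9.5, |S1∩S2| = 7.0571.
|S1 △ S2| = |S1| + |S2| − 2·|S1∩S2| = 42 + 9.5 − 14.1143 = 37.39.

37.39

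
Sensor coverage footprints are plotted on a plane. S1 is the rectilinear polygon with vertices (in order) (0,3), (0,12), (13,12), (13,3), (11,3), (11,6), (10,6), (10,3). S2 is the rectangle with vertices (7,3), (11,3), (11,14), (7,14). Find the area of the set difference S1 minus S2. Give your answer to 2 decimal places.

|S1| = 114, |S1∩S2| = 33.
|S1 ∖ S2| = |S1| − |S1∩S2| = 114 − 33 = 81.00.

81.00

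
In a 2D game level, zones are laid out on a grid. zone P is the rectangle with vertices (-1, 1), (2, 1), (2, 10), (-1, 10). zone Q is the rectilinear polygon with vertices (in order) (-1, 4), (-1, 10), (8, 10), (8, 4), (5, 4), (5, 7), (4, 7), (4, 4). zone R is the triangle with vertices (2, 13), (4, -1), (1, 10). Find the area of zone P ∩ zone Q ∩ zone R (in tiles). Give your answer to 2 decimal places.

1.83

The intersection is the polygon with vertices (2,10), (2,6.333), (1,10).
By the shoelace formula its area is 1.83.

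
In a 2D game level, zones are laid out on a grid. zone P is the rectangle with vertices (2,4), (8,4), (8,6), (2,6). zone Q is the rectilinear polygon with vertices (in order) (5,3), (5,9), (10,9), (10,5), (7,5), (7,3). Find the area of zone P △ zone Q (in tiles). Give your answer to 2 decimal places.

26.00

|zone P| = 12, |zone Q| = 24, |zone P∩zone Q| = 5.
|zone P △ zone Q| = |zone P| + |zone Q| − 2·|zone P∩zone Q| = 12 + 24 − 10 = 26.00.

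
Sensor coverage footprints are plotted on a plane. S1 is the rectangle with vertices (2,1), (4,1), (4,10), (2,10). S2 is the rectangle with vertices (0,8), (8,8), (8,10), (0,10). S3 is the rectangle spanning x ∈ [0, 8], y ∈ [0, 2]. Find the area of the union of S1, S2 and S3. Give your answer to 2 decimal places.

44.00

By inclusion–exclusion:
Individual areas: |S1| = 18, |S2| = 16, |S3| = 16.
|S1∩S2|: x∈[2,4], y∈[8,10] → 2·2 = 4.
|S1∩S3|: x∈[2,4], y∈[1,2] → 2·1 = 2.
|S2∩S3| = 0 (no overlap).
|S1∩S2∩S3| = 0.
|S1 ∪ S2 ∪ S3| = 50 − 6 + 0 = 44.00.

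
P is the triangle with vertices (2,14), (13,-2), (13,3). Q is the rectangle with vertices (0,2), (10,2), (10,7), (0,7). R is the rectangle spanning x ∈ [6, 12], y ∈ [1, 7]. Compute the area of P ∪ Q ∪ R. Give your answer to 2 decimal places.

By inclusion–exclusion:
Individual areas: |P| = 27.5, |Q| = 50, |R| = 36.
|P∩Q| = 6.8892.
|P∩R| = 14.25.
|Q∩R|: x∈[6,10], y∈[2,7] → 4·5 = 20.
|P∩Q∩R| = 6.8892.
|P ∪ Q ∪ R| = 113.5 − 41.1392 + 6.8892 = 79.25.

79.25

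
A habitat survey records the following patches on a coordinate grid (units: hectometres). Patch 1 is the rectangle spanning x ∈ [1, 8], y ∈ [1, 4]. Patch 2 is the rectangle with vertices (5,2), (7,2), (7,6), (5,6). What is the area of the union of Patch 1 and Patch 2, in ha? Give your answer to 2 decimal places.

By inclusion–exclusion:
Individual areas: |Patch 1| = 21, |Patch 2| = 8.
|Patch 1∩Patch 2|: x∈[5,7], y∈[2,4] → 2·2 = 4.
|Patch 1 ∪ Patch 2| = 29 − 4 = 25.00.

25.00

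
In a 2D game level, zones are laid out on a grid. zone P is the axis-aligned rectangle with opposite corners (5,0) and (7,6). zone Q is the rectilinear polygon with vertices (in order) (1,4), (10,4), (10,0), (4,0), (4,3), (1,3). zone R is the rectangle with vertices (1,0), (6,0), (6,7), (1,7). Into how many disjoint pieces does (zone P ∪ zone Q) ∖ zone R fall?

1

(zone P ∪ zone Q) ∖ zone R is a single connected region.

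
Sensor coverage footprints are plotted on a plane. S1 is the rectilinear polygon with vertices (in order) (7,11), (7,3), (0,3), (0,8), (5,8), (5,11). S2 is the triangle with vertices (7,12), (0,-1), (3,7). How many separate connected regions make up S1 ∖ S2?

S1 ∖ S2 splits into 3 disjoint pieces (area 21.5165, area 12.4, area 0.9).

3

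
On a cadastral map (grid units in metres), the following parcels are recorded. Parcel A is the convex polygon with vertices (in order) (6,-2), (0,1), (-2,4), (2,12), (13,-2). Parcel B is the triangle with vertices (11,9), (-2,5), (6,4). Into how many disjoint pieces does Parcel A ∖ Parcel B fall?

2

Parcel A ∖ Parcel B splits into 2 disjoint pieces (area 63.0847, area 20.364).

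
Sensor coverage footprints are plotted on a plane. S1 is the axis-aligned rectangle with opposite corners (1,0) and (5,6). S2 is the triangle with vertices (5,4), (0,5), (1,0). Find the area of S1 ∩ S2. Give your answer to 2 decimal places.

9.60

The intersection is the polygon with vertices (1,4.8), (5,4), (1,0).
By the shoelace formula its area is 9.60.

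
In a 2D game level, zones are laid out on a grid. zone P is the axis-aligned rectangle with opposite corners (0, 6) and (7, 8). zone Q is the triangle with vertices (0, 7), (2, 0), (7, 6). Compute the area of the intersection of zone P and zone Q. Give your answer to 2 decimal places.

The intersection is the polygon with vertices (0.286,6), (0,7), (7,6).
By the shoelace formula its area is 3.36.

3.36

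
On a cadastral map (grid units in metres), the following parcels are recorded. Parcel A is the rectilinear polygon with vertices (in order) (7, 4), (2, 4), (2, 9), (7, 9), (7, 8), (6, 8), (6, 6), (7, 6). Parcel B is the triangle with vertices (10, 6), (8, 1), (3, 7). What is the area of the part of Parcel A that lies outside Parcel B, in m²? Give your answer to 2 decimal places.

|Parcel A| = 23, |Parcel A∩Parcel B| = 6.6071.
|Parcel A ∖ Parcel B| = |Parcel A| − |Parcel A∩Parcel B| = 23 − 6.6071 = 16.39.

16.39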